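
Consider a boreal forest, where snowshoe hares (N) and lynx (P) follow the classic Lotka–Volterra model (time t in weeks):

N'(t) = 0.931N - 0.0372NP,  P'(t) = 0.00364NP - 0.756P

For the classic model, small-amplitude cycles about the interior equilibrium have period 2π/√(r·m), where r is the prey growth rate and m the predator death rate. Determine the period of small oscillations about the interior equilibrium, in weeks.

Here r = 0.931 and m = 0.756, so r·m = 0.704.
ω = √0.704 = 0.839 per week, hence T = 2π/ω ≈ 7.49 weeks.

T ≈ 7.49 weeks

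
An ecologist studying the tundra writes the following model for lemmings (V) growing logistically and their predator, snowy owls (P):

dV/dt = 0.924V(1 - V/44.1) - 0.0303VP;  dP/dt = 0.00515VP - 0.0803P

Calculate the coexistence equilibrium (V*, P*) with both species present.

V* ≈ 15.6, P* ≈ 19.7

From dP/dt = 0 with P > 0: 0.00515V* = 0.0803, so V* = 15.6.
Substitute into dV/dt = 0: 0.924(1 - 15.6/44.1) = 0.0303P*.
The bracket is 0.646, giving P* = 0.597/0.0303 = 19.7.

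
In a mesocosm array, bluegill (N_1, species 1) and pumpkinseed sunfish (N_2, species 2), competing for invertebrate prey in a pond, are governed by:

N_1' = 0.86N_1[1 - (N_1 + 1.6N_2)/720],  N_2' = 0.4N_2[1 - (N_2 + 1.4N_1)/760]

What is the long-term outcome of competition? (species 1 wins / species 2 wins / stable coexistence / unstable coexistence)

unstable coexistence (outcome depends on initial conditions)

Compare the nullcline intercepts: K1/α12 = 720/1.6 = 450 < K2 = 760; K2/α21 = 760/1.4 = 543 < K1 = 720.
Since both are reversed, neither can invade when rare; the interior point is a saddle.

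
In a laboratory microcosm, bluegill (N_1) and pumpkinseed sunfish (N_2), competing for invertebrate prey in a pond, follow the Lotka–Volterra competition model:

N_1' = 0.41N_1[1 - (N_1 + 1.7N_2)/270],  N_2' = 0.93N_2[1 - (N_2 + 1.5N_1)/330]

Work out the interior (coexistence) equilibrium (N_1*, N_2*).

Setting both brackets to zero gives the nullclines N_1 + 1.7N_2 = 270 and 1.5N_1 + N_2 = 330.
Substituting N_2 = 330 - 1.5N_1 into the first: N_1(1 - 1.7·1.5) = 270 - 1.7·330.
So N_1* = -291/-1.55 = 188, and then N_2* = 330 - 1.5·188 = 48.4.

N_1* ≈ 188, N_2* ≈ 48.4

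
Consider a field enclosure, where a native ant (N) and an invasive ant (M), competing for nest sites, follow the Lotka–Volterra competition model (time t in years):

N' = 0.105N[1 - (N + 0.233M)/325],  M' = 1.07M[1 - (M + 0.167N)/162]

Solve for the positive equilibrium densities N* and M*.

Setting both brackets to zero gives the nullclines N + 0.233M = 325 and 0.167N + M = 162.
Substituting M = 162 - 0.167N into the first: N(1 - 0.233·0.167) = 325 - 0.233·162.
So N* = 287/0.961 = 299, and then M* = 162 - 0.167·299 = 112.

N* ≈ 299, M* ≈ 112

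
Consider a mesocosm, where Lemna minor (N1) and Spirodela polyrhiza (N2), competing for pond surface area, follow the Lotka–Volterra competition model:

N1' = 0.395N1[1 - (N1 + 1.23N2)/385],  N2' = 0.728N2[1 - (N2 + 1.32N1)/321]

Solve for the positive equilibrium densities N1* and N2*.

Setting both brackets to zero gives the nullclines N1 + 1.23N2 = 385 and 1.32N1 + N2 = 321.
Substituting N2 = 321 - 1.32N1 into the first: N1(1 - 1.23·1.32) = 385 - 1.23·321.
So N1* = -9.83/-0.624 = 15.8, and then N2* = 321 - 1.32·15.8 = 300.

N1* ≈ 15.8, N2* ≈ 300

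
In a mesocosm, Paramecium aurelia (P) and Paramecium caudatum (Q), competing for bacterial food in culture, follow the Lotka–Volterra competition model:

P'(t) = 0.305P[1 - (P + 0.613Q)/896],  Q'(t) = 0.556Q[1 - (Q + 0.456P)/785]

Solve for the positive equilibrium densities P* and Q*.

Setting both brackets to zero gives the nullclines P + 0.613Q = 896 and 0.456P + Q = 785.
Substituting Q = 785 - 0.456P into the first: P(1 - 0.613·0.456) = 896 - 0.613·785.
So P* = 415/0.72 = 576, and then Q* = 785 - 0.456·576 = 522.

P* ≈ 576, Q* ≈ 522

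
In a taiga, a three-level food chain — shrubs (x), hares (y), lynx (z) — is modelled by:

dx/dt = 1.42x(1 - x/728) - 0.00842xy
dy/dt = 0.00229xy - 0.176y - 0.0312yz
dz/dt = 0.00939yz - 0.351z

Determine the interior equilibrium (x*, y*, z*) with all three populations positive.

From dz/dt = 0: 0.00939y* = 0.351, so y* = 37.4.
From dx/dt = 0: 1.42(1 - x*/728) = 0.00842·37.4, giving x* = 728·(1 - 0.222) = 567.
From dy/dt = 0: 0.00229·567 - 0.176 = 0.0312z*, so z* = 1.12/0.0312 = 35.9.

x* ≈ 567, y* ≈ 37.4, z* ≈ 35.9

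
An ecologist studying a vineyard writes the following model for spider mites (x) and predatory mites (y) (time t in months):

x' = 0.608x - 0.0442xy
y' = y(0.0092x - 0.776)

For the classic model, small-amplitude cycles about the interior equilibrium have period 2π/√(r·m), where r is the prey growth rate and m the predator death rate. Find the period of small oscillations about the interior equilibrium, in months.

Here r = 0.608 and m = 0.776, so r·m = 0.472.
ω = √0.472 = 0.687 per month, hence T = 2π/ω ≈ 9.15 months.

T ≈ 9.15 months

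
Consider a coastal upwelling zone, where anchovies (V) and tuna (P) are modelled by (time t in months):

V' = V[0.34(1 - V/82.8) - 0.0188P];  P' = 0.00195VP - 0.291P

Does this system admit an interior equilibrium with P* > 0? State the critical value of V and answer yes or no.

Threshold V = 149; K < 149, so no, the predator goes extinct.

The predator equation gives dP/dt > 0 only when V > 0.291/0.00195 = 149.
Without the predator, V → K = 82.8. Since 82.8 < 149, the predator cannot invade.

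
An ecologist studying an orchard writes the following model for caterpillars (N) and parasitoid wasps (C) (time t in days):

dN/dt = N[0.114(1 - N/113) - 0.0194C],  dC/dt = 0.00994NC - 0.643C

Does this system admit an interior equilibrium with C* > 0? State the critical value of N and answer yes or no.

Threshold N = 64.7; K > 64.7, so yes, the predator persists.

The predator equation gives dC/dt > 0 only when N > 0.643/0.00994 = 64.7.
Without the predator, N → K = 113. Since 113 > 64.7, the predator can invade and persist.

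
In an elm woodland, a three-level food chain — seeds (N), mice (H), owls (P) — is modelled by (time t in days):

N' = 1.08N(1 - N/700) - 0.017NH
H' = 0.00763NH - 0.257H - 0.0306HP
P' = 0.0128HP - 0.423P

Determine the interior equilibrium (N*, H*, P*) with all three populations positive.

From dP/dt = 0: 0.0128H* = 0.423, so H* = 33.
From dN/dt = 0: 1.08(1 - N*/700) = 0.017·33, giving N* = 700·(1 - 0.52) = 336.
From dH/dt = 0: 0.00763·336 - 0.257 = 0.0306P*, so P* = 2.31/0.0306 = 75.3.

N* ≈ 336, H* ≈ 33, P* ≈ 75.3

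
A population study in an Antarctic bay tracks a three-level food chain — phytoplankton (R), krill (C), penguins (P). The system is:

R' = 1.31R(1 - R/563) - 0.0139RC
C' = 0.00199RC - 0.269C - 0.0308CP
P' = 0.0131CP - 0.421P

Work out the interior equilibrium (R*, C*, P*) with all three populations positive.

R* ≈ 371, C* ≈ 32.1, P* ≈ 15.2

From dP/dt = 0: 0.0131C* = 0.421, so C* = 32.1.
From dR/dt = 0: 1.31(1 - R*/563) = 0.0139·32.1, giving R* = 563·(1 - 0.341) = 371.
From dC/dt = 0: 0.00199·371 - 0.269 = 0.0308P*, so P* = 0.469/0.0308 = 15.2.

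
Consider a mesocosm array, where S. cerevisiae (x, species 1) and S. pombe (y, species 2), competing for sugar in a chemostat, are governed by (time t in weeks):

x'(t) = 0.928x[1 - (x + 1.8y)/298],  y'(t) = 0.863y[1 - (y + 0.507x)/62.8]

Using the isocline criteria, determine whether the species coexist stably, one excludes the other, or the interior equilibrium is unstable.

species 1 excludes species 2

Compare the nullcline intercepts: K1/α12 = 298/1.8 = 166 > K2 = 62.8; K2/α21 = 62.8/0.507 = 124 < K1 = 298.
Since the inequalities point opposite ways, species 1 can invade but species 2 cannot.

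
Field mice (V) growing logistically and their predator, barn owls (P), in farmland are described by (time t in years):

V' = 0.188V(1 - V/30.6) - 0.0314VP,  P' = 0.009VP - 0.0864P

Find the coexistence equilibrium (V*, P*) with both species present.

V* ≈ 9.6, P* ≈ 4.11

From dP/dt = 0 with P > 0: 0.009V* = 0.0864, so V* = 9.6.
Substitute into dV/dt = 0: 0.188(1 - 9.6/30.6) = 0.0314P*.
The bracket is 0.686, giving P* = 0.129/0.0314 = 4.11.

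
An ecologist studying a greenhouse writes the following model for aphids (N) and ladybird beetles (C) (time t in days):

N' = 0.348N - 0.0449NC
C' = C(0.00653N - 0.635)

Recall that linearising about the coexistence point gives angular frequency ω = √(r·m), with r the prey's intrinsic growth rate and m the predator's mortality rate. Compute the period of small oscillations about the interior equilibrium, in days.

T ≈ 13.4 days

Here r = 0.348 and m = 0.635, so r·m = 0.221.
ω = √0.221 = 0.47 per day, hence T = 2π/ω ≈ 13.4 days.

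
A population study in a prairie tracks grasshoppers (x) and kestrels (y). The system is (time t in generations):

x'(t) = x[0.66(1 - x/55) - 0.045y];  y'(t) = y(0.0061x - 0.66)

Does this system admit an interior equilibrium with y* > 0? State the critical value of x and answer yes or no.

The predator equation gives dy/dt > 0 only when x > 0.66/0.0061 = 108.
Without the predator, x → K = 55. Since 55 < 108, the predator cannot invade.

Threshold x = 108; K < 108, so no, the predator goes extinct.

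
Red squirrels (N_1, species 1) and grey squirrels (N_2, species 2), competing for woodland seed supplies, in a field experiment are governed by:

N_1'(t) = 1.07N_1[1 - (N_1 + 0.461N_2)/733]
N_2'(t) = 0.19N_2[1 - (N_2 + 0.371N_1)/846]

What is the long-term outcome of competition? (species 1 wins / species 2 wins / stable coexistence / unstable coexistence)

Compare the nullcline intercepts: K1/α12 = 733/0.461 = 1590 > K2 = 846; K2/α21 = 846/0.371 = 2280 > K1 = 733.
Since both inequalities hold, each species can invade when rare, so the interior equilibrium is stable.

stable coexistence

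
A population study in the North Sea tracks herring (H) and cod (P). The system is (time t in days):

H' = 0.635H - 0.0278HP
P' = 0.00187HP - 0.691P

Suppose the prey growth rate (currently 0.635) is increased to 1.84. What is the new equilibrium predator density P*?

At the interior fixed point, setting dH/dt = 0 with H > 0 fixes P* = (prey growth rate)/(HP coefficient) — independent of the other coefficients.
With the change, P* = 1.84/0.0278 = 66.2; it rises from 22.8.

P* ≈ 66.2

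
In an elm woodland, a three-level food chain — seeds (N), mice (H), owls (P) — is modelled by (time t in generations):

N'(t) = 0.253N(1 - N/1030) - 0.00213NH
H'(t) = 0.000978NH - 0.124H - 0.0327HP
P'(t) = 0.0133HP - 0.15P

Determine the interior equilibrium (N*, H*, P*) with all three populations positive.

N* ≈ 932, H* ≈ 11.3, P* ≈ 24.1

From dP/dt = 0: 0.0133H* = 0.15, so H* = 11.3.
From dN/dt = 0: 0.253(1 - N*/1030) = 0.00213·11.3, giving N* = 1030·(1 - 0.095) = 932.
From dH/dt = 0: 0.000978·932 - 0.124 = 0.0327P*, so P* = 0.788/0.0327 = 24.1.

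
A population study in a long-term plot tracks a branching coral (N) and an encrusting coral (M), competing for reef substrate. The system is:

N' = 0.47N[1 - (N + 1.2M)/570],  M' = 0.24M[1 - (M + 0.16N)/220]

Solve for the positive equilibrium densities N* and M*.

N* ≈ 379, M* ≈ 159

Setting both brackets to zero gives the nullclines N + 1.2M = 570 and 0.16N + M = 220.
Substituting M = 220 - 0.16N into the first: N(1 - 1.2·0.16) = 570 - 1.2·220.
So N* = 306/0.808 = 379, and then M* = 220 - 0.16·379 = 159.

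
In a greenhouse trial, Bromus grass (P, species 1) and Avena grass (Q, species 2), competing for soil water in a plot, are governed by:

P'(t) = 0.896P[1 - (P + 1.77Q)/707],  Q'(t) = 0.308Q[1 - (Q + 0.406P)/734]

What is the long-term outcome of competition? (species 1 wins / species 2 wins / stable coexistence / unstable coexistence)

species 2 excludes species 1

Compare the nullcline intercepts: K1/α12 = 707/1.77 = 399 < K2 = 734; K2/α21 = 734/0.406 = 1810 > K1 = 707.
Since the inequalities point opposite ways, species 2 can invade but species 1 cannot.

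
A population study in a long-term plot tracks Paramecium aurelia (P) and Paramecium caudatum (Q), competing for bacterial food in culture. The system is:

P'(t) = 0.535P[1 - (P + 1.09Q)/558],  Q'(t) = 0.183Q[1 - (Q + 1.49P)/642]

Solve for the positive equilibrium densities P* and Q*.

Setting both brackets to zero gives the nullclines P + 1.09Q = 558 and 1.49P + Q = 642.
Substituting Q = 642 - 1.49P into the first: P(1 - 1.09·1.49) = 558 - 1.09·642.
So P* = -142/-0.624 = 227, and then Q* = 642 - 1.49·227 = 304.

P* ≈ 227, Q* ≈ 304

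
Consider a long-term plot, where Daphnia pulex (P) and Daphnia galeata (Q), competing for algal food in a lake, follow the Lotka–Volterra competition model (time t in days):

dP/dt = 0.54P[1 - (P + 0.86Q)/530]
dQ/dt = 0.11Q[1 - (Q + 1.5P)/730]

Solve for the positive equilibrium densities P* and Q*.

P* ≈ 337, Q* ≈ 224

Setting both brackets to zero gives the nullclines P + 0.86Q = 530 and 1.5P + Q = 730.
Substituting Q = 730 - 1.5P into the first: P(1 - 0.86·1.5) = 530 - 0.86·730.
So P* = -97.8/-0.29 = 337, and then Q* = 730 - 1.5·337 = 224.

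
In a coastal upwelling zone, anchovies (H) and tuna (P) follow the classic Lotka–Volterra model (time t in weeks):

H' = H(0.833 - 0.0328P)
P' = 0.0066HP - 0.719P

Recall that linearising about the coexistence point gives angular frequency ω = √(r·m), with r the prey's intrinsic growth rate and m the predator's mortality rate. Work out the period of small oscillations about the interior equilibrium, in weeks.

Here r = 0.833 and m = 0.719, so r·m = 0.599.
ω = √0.599 = 0.774 per week, hence T = 2π/ω ≈ 8.12 weeks.

T ≈ 8.12 weeks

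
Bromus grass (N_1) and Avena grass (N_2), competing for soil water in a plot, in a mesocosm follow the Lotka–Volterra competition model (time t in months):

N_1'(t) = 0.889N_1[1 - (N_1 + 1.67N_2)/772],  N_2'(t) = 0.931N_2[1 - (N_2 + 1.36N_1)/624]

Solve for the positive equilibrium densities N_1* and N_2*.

N_1* ≈ 212, N_2* ≈ 335

Setting both brackets to zero gives the nullclines N_1 + 1.67N_2 = 772 and 1.36N_1 + N_2 = 624.
Substituting N_2 = 624 - 1.36N_1 into the first: N_1(1 - 1.67·1.36) = 772 - 1.67·624.
So N_1* = -270/-1.27 = 212, and then N_2* = 624 - 1.36·212 = 335.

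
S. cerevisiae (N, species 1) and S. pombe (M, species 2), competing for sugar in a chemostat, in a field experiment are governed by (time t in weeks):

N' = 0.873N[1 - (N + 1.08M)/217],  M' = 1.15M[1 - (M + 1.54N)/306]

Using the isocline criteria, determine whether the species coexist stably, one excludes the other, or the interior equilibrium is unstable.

unstable coexistence (outcome depends on initial conditions)

Compare the nullcline intercepts: K1/α12 = 217/1.08 = 201 < K2 = 306; K2/α21 = 306/1.54 = 199 < K1 = 217.
Since both are reversed, neither can invade when rare; the interior point is a saddle.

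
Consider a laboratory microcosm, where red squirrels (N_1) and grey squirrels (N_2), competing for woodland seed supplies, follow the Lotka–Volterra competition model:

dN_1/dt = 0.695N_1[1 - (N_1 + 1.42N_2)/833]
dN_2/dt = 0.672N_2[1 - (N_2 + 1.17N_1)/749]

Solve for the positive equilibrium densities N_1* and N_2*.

N_1* ≈ 349, N_2* ≈ 341

Setting both brackets to zero gives the nullclines N_1 + 1.42N_2 = 833 and 1.17N_1 + N_2 = 749.
Substituting N_2 = 749 - 1.17N_1 into the first: N_1(1 - 1.42·1.17) = 833 - 1.42·749.
So N_1* = -231/-0.661 = 349, and then N_2* = 749 - 1.17·349 = 341.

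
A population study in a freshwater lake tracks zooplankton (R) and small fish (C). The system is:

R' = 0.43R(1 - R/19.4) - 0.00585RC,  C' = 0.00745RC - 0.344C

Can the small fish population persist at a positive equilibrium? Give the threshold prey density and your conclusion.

The predator equation gives dC/dt > 0 only when R > 0.344/0.00745 = 46.2.
Without the predator, R → K = 19.4. Since 19.4 < 46.2, the predator cannot invade.

Threshold R = 46.2; K < 46.2, so no, the predator goes extinct.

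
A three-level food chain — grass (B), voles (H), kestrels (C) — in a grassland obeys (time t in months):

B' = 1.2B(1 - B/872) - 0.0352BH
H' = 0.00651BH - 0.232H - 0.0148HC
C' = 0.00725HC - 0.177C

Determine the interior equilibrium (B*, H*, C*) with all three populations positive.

From dC/dt = 0: 0.00725H* = 0.177, so H* = 24.4.
From dB/dt = 0: 1.2(1 - B*/872) = 0.0352·24.4, giving B* = 872·(1 - 0.716) = 248.
From dH/dt = 0: 0.00651·248 - 0.232 = 0.0148C*, so C* = 1.38/0.0148 = 93.2.

B* ≈ 248, H* ≈ 24.4, C* ≈ 93.2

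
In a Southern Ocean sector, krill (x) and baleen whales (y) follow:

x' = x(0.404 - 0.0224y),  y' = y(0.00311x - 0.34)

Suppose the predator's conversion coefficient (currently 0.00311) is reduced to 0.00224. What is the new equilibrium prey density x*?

At the interior fixed point, setting dy/dt = 0 with y > 0 fixes x* = (predator death rate)/(xy coefficient) — independent of the other coefficients.
With the change, x* = 0.34/0.00224 = 152; it rises from 109.

x* ≈ 152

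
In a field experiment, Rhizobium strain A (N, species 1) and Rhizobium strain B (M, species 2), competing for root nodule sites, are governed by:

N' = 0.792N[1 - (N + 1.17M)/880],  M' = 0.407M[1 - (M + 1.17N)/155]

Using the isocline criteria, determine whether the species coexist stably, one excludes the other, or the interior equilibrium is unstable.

species 1 excludes species 2

Compare the nullcline intercepts: K1/α12 = 880/1.17 = 752 > K2 = 155; K2/α21 = 155/1.17 = 132 < K1 = 880.
Since the inequalities point opposite ways, species 1 can invade but species 2 cannot.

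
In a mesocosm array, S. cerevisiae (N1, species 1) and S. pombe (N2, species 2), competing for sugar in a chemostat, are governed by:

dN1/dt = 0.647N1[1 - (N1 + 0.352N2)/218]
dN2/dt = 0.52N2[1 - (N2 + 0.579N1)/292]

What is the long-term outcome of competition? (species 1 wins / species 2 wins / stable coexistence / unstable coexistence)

stable coexistence

Compare the nullcline intercepts: K1/α12 = 218/0.352 = 619 > K2 = 292; K2/α21 = 292/0.579 = 504 > K1 = 218.
Since both inequalities hold, each species can invade when rare, so the interior equilibrium is stable.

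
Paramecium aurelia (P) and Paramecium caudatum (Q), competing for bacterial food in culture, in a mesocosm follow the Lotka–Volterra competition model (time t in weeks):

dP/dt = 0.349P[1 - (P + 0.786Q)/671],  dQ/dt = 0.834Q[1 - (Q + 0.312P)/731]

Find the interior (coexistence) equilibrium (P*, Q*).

Setting both brackets to zero gives the nullclines P + 0.786Q = 671 and 0.312P + Q = 731.
Substituting Q = 731 - 0.312P into the first: P(1 - 0.786·0.312) = 671 - 0.786·731.
So P* = 96.4/0.755 = 128, and then Q* = 731 - 0.312·128 = 691.

P* ≈ 128, Q* ≈ 691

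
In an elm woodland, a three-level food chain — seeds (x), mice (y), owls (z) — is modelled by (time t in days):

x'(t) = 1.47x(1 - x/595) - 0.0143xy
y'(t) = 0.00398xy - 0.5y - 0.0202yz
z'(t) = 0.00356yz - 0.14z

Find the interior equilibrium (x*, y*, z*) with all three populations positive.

From dz/dt = 0: 0.00356y* = 0.14, so y* = 39.3.
From dx/dt = 0: 1.47(1 - x*/595) = 0.0143·39.3, giving x* = 595·(1 - 0.383) = 367.
From dy/dt = 0: 0.00398·367 - 0.5 = 0.0202z*, so z* = 0.962/0.0202 = 47.6.

x* ≈ 367, y* ≈ 39.3, z* ≈ 47.6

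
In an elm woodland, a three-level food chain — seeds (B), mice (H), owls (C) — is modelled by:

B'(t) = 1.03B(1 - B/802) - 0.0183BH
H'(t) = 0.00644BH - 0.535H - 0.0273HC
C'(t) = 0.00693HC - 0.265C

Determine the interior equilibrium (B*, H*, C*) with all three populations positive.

B* ≈ 257, H* ≈ 38.2, C* ≈ 41.1

From dC/dt = 0: 0.00693H* = 0.265, so H* = 38.2.
From dB/dt = 0: 1.03(1 - B*/802) = 0.0183·38.2, giving B* = 802·(1 - 0.679) = 257.
From dH/dt = 0: 0.00644·257 - 0.535 = 0.0273C*, so C* = 1.12/0.0273 = 41.1.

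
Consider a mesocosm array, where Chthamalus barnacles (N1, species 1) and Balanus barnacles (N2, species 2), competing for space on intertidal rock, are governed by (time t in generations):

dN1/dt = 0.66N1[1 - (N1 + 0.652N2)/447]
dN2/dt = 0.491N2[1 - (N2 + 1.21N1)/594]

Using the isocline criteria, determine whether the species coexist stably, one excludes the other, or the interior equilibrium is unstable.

stable coexistence

Compare the nullcline intercepts: K1/α12 = 447/0.652 = 686 > K2 = 594; K2/α21 = 594/1.21 = 491 > K1 = 447.
Since both inequalities hold, each species can invade when rare, so the interior equilibrium is stable.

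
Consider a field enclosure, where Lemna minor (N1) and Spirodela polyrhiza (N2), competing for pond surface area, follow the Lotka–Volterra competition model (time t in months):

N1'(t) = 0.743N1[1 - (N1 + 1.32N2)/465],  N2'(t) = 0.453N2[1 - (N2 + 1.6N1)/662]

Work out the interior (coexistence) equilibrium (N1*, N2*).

Setting both brackets to zero gives the nullclines N1 + 1.32N2 = 465 and 1.6N1 + N2 = 662.
Substituting N2 = 662 - 1.6N1 into the first: N1(1 - 1.32·1.6) = 465 - 1.32·662.
So N1* = -409/-1.11 = 368, and then N2* = 662 - 1.6·368 = 73.7.

N1* ≈ 368, N2* ≈ 73.7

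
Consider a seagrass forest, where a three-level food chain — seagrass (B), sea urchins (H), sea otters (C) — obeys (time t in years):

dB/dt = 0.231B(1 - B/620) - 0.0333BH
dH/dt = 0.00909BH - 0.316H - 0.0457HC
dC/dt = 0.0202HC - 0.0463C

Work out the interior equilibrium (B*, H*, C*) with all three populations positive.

From dC/dt = 0: 0.0202H* = 0.0463, so H* = 2.29.
From dB/dt = 0: 0.231(1 - B*/620) = 0.0333·2.29, giving B* = 620·(1 - 0.33) = 415.
From dH/dt = 0: 0.00909·415 - 0.316 = 0.0457C*, so C* = 3.46/0.0457 = 75.7.

B* ≈ 415, H* ≈ 2.29, C* ≈ 75.7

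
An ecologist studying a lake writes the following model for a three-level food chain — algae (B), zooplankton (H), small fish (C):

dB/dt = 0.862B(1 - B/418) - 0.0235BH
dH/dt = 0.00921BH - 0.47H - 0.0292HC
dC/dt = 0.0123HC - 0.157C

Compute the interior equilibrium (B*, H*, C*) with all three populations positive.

B* ≈ 273, H* ≈ 12.8, C* ≈ 69.9

From dC/dt = 0: 0.0123H* = 0.157, so H* = 12.8.
From dB/dt = 0: 0.862(1 - B*/418) = 0.0235·12.8, giving B* = 418·(1 - 0.348) = 273.
From dH/dt = 0: 0.00921·273 - 0.47 = 0.0292C*, so C* = 2.04/0.0292 = 69.9.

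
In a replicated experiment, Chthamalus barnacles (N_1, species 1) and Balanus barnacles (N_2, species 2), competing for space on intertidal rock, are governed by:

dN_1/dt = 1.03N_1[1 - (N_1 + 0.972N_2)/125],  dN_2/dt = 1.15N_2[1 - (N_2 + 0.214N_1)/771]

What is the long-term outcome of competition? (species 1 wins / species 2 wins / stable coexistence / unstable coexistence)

species 2 excludes species 1

Compare the nullcline intercepts: K1/α12 = 125/0.972 = 129 < K2 = 771; K2/α21 = 771/0.214 = 3600 > K1 = 125.
Since the inequalities point opposite ways, species 2 can invade but species 1 cannot.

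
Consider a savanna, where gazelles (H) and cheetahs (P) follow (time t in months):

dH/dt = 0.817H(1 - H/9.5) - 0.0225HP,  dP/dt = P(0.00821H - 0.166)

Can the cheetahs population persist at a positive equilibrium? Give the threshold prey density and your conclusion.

Threshold H = 20.2; K < 20.2, so no, the predator goes extinct.

The predator equation gives dP/dt > 0 only when H > 0.166/0.00821 = 20.2.
Without the predator, H → K = 9.5. Since 9.5 < 20.2, the predator cannot invade.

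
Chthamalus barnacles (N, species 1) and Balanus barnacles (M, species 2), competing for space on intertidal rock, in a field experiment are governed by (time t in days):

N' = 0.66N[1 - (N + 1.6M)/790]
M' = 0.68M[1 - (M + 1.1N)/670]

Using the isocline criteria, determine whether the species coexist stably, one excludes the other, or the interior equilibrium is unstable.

unstable coexistence (outcome depends on initial conditions)

Compare the nullcline intercepts: K1/α12 = 790/1.6 = 494 < K2 = 670; K2/α21 = 670/1.1 = 609 < K1 = 790.
Since both are reversed, neither can invade when rare; the interior point is a saddle.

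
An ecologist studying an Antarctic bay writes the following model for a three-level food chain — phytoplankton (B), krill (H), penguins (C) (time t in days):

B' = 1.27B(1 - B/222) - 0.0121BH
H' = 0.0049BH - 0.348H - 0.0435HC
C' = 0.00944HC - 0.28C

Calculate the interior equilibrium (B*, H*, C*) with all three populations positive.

B* ≈ 159, H* ≈ 29.7, C* ≈ 9.94

From dC/dt = 0: 0.00944H* = 0.28, so H* = 29.7.
From dB/dt = 0: 1.27(1 - B*/222) = 0.0121·29.7, giving B* = 222·(1 - 0.283) = 159.
From dH/dt = 0: 0.0049·159 - 0.348 = 0.0435C*, so C* = 0.432/0.0435 = 9.94.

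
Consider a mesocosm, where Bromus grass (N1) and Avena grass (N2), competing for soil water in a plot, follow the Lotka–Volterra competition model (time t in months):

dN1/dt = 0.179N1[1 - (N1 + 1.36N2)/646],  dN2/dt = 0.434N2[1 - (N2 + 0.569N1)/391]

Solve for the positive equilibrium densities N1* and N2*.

N1* ≈ 505, N2* ≈ 104

Setting both brackets to zero gives the nullclines N1 + 1.36N2 = 646 and 0.569N1 + N2 = 391.
Substituting N2 = 391 - 0.569N1 into the first: N1(1 - 1.36·0.569) = 646 - 1.36·391.
So N1* = 114/0.226 = 505, and then N2* = 391 - 0.569·505 = 104.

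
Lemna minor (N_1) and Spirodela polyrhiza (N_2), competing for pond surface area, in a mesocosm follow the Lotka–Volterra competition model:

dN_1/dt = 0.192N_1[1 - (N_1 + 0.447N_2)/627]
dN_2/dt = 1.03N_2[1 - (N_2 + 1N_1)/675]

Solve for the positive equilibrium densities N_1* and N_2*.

N_1* ≈ 588, N_2* ≈ 86.8

Setting both brackets to zero gives the nullclines N_1 + 0.447N_2 = 627 and 1N_1 + N_2 = 675.
Substituting N_2 = 675 - 1N_1 into the first: N_1(1 - 0.447·1) = 627 - 0.447·675.
So N_1* = 325/0.553 = 588, and then N_2* = 675 - 1·588 = 86.8.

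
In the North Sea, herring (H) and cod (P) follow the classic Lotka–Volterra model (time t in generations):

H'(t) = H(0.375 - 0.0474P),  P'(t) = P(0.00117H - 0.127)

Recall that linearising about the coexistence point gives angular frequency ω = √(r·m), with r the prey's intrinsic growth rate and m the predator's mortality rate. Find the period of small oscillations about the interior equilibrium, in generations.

T ≈ 28.8 generations

Here r = 0.375 and m = 0.127, so r·m = 0.0476.
ω = √0.0476 = 0.218 per generation, hence T = 2π/ω ≈ 28.8 generations.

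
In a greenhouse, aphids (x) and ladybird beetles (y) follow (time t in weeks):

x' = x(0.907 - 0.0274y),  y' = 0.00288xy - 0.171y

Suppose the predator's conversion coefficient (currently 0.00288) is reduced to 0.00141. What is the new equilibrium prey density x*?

x* ≈ 121

At the interior fixed point, setting dy/dt = 0 with y > 0 fixes x* = (predator death rate)/(xy coefficient) — independent of the other coefficients.
With the change, x* = 0.171/0.00141 = 121; it rises from 59.4.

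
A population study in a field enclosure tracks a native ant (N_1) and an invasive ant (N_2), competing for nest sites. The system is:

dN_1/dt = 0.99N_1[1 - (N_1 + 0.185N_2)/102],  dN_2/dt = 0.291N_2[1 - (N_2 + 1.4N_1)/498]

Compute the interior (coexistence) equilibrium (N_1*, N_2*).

N_1* ≈ 13.3, N_2* ≈ 479

Setting both brackets to zero gives the nullclines N_1 + 0.185N_2 = 102 and 1.4N_1 + N_2 = 498.
Substituting N_2 = 498 - 1.4N_1 into the first: N_1(1 - 0.185·1.4) = 102 - 0.185·498.
So N_1* = 9.87/0.741 = 13.3, and then N_2* = 498 - 1.4·13.3 = 479.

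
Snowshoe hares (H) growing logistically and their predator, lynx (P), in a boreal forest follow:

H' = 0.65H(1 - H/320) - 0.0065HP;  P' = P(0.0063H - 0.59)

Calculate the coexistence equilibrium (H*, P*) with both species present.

H* ≈ 93.7, P* ≈ 70.7

From dP/dt = 0 with P > 0: 0.0063H* = 0.59, so H* = 93.7.
Substitute into dH/dt = 0: 0.65(1 - 93.7/320) = 0.0065P*.
The bracket is 0.707, giving P* = 0.46/0.0065 = 70.7.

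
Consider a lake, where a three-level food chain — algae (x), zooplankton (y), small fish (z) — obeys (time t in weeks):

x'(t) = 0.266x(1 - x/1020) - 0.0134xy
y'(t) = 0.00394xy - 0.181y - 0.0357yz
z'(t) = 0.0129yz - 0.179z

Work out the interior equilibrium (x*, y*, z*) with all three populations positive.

From dz/dt = 0: 0.0129y* = 0.179, so y* = 13.9.
From dx/dt = 0: 0.266(1 - x*/1020) = 0.0134·13.9, giving x* = 1020·(1 - 0.699) = 307.
From dy/dt = 0: 0.00394·307 - 0.181 = 0.0357z*, so z* = 1.03/0.0357 = 28.8.

x* ≈ 307, y* ≈ 13.9, z* ≈ 28.8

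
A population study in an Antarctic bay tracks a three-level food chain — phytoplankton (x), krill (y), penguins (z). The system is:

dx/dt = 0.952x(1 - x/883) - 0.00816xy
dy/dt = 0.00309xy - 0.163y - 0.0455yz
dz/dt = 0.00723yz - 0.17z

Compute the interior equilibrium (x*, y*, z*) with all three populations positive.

From dz/dt = 0: 0.00723y* = 0.17, so y* = 23.5.
From dx/dt = 0: 0.952(1 - x*/883) = 0.00816·23.5, giving x* = 883·(1 - 0.202) = 705.
From dy/dt = 0: 0.00309·705 - 0.163 = 0.0455z*, so z* = 2.02/0.0455 = 44.3.

x* ≈ 705, y* ≈ 23.5, z* ≈ 44.3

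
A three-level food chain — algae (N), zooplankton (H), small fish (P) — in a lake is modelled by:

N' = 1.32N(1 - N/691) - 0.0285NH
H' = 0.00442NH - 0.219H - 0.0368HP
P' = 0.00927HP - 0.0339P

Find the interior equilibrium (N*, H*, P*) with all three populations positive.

N* ≈ 636, H* ≈ 3.66, P* ≈ 70.5

From dP/dt = 0: 0.00927H* = 0.0339, so H* = 3.66.
From dN/dt = 0: 1.32(1 - N*/691) = 0.0285·3.66, giving N* = 691·(1 - 0.079) = 636.
From dH/dt = 0: 0.00442·636 - 0.219 = 0.0368P*, so P* = 2.59/0.0368 = 70.5.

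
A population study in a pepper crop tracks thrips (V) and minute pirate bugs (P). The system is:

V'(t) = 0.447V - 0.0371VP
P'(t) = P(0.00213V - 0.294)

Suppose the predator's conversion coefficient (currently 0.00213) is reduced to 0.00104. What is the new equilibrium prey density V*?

At the interior fixed point, setting dP/dt = 0 with P > 0 fixes V* = (predator death rate)/(VP coefficient) — independent of the other coefficients.
With the change, V* = 0.294/0.00104 = 283; it rises from 138.

V* ≈ 283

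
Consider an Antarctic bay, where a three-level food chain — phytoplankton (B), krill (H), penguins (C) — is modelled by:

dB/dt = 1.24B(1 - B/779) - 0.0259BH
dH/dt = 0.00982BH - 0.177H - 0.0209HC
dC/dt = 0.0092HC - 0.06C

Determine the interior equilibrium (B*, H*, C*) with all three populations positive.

B* ≈ 673, H* ≈ 6.52, C* ≈ 308

From dC/dt = 0: 0.0092H* = 0.06, so H* = 6.52.
From dB/dt = 0: 1.24(1 - B*/779) = 0.0259·6.52, giving B* = 779·(1 - 0.136) = 673.
From dH/dt = 0: 0.00982·673 - 0.177 = 0.0209C*, so C* = 6.43/0.0209 = 308.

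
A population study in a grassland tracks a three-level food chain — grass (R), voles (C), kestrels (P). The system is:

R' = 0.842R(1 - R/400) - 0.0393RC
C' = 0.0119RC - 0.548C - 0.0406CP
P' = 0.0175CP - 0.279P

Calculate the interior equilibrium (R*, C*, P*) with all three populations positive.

R* ≈ 102, C* ≈ 15.9, P* ≈ 16.5

From dP/dt = 0: 0.0175C* = 0.279, so C* = 15.9.
From dR/dt = 0: 0.842(1 - R*/400) = 0.0393·15.9, giving R* = 400·(1 - 0.744) = 102.
From dC/dt = 0: 0.0119·102 - 0.548 = 0.0406P*, so P* = 0.67/0.0406 = 16.5.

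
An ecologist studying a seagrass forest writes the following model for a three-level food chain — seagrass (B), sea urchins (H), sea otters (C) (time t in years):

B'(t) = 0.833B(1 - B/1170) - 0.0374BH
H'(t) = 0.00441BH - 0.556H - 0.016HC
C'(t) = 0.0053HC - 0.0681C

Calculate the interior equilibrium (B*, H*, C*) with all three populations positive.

B* ≈ 495, H* ≈ 12.8, C* ≈ 102

From dC/dt = 0: 0.0053H* = 0.0681, so H* = 12.8.
From dB/dt = 0: 0.833(1 - B*/1170) = 0.0374·12.8, giving B* = 1170·(1 - 0.577) = 495.
From dH/dt = 0: 0.00441·495 - 0.556 = 0.016C*, so C* = 1.63/0.016 = 102.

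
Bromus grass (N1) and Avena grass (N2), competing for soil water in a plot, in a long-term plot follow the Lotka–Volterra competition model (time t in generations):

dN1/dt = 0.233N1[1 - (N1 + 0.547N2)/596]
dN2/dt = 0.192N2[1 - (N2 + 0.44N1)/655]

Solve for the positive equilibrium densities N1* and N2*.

N1* ≈ 313, N2* ≈ 517

Setting both brackets to zero gives the nullclines N1 + 0.547N2 = 596 and 0.44N1 + N2 = 655.
Substituting N2 = 655 - 0.44N1 into the first: N1(1 - 0.547·0.44) = 596 - 0.547·655.
So N1* = 238/0.759 = 313, and then N2* = 655 - 0.44·313 = 517.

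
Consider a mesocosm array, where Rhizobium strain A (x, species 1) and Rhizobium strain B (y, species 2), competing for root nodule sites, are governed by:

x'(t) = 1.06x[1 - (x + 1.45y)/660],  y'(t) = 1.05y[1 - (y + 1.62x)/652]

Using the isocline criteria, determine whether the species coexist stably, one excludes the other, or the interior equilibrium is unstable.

unstable coexistence (outcome depends on initial conditions)

Compare the nullcline intercepts: K1/α12 = 660/1.45 = 455 < K2 = 652; K2/α21 = 652/1.62 = 402 < K1 = 660.
Since both are reversed, neither can invade when rare; the interior point is a saddle.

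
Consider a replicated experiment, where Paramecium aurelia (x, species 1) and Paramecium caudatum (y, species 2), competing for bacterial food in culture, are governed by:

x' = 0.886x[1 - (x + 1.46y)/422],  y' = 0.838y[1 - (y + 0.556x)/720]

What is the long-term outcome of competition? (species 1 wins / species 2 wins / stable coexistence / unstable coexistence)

species 2 excludes species 1

Compare the nullcline intercepts: K1/α12 = 422/1.46 = 289 < K2 = 720; K2/α21 = 720/0.556 = 1290 > K1 = 422.
Since the inequalities point opposite ways, species 2 can invade but species 1 cannot.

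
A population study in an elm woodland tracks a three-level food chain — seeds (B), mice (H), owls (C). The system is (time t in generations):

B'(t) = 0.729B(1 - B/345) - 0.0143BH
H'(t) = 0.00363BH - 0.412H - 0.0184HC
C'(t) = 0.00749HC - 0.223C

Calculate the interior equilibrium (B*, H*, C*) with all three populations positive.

From dC/dt = 0: 0.00749H* = 0.223, so H* = 29.8.
From dB/dt = 0: 0.729(1 - B*/345) = 0.0143·29.8, giving B* = 345·(1 - 0.584) = 144.
From dH/dt = 0: 0.00363·144 - 0.412 = 0.0184C*, so C* = 0.109/0.0184 = 5.92.

B* ≈ 144, H* ≈ 29.8, C* ≈ 5.92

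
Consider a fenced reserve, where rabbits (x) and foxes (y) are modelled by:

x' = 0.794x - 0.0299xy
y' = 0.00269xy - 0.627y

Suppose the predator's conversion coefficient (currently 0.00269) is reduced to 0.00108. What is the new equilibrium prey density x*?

At the interior fixed point, setting dy/dt = 0 with y > 0 fixes x* = (predator death rate)/(xy coefficient) — independent of the other coefficients.
With the change, x* = 0.627/0.00108 = 581; it rises from 233.

x* ≈ 581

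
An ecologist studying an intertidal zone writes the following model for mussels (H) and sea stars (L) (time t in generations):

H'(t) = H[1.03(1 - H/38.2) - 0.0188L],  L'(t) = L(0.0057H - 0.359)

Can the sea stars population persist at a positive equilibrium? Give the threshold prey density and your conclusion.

The predator equation gives dL/dt > 0 only when H > 0.359/0.0057 = 63.
Without the predator, H → K = 38.2. Since 38.2 < 63, the predator cannot invade.

Threshold H = 63; K < 63, so no, the predator goes extinct.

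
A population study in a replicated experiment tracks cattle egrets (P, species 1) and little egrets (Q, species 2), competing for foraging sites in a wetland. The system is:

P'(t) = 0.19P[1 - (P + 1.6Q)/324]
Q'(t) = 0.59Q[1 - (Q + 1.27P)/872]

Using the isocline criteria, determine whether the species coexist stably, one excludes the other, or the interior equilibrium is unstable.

species 2 excludes species 1

Compare the nullcline intercepts: K1/α12 = 324/1.6 = 202 < K2 = 872; K2/α21 = 872/1.27 = 687 > K1 = 324.
Since the inequalities point opposite ways, species 2 can invade but species 1 cannot.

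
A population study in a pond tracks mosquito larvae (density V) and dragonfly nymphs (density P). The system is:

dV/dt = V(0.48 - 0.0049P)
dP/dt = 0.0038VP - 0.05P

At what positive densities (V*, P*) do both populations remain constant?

V* ≈ 13.2, P* ≈ 98

Set dP/dt = 0 with P > 0: 0.0038V - 0.05 = 0, so V* = 0.05/0.0038 = 13.2.
Set dV/dt = 0 with V > 0: 0.48 - 0.0049P = 0, so P* = 0.48/0.0049 = 98.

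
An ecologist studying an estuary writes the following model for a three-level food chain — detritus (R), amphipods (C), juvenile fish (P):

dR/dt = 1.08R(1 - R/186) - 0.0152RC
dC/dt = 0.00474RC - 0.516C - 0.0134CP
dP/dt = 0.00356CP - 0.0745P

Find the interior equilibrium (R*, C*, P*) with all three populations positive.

From dP/dt = 0: 0.00356C* = 0.0745, so C* = 20.9.
From dR/dt = 0: 1.08(1 - R*/186) = 0.0152·20.9, giving R* = 186·(1 - 0.295) = 131.
From dC/dt = 0: 0.00474·131 - 0.516 = 0.0134P*, so P* = 0.106/0.0134 = 7.91.

R* ≈ 131, C* ≈ 20.9, P* ≈ 7.91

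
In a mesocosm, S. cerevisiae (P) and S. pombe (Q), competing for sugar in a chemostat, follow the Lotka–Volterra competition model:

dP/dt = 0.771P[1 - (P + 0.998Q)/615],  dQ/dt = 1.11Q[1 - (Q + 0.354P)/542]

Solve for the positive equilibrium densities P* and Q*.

Setting both brackets to zero gives the nullclines P + 0.998Q = 615 and 0.354P + Q = 542.
Substituting Q = 542 - 0.354P into the first: P(1 - 0.998·0.354) = 615 - 0.998·542.
So P* = 74.1/0.647 = 115, and then Q* = 542 - 0.354·115 = 501.

P* ≈ 115, Q* ≈ 501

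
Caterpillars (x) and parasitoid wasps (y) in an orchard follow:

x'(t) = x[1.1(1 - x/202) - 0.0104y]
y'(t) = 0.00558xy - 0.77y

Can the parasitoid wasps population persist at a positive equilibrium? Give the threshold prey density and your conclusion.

The predator equation gives dy/dt > 0 only when x > 0.77/0.00558 = 138.
Without the predator, x → K = 202. Since 202 > 138, the predator can invade and persist.

Threshold x = 138; K > 138, so yes, the predator persists.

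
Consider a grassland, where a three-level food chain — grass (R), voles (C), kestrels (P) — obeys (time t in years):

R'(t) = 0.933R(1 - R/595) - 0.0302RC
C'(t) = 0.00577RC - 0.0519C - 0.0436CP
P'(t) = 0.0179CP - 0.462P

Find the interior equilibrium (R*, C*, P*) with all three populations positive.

R* ≈ 97.9, C* ≈ 25.8, P* ≈ 11.8

From dP/dt = 0: 0.0179C* = 0.462, so C* = 25.8.
From dR/dt = 0: 0.933(1 - R*/595) = 0.0302·25.8, giving R* = 595·(1 - 0.835) = 97.9.
From dC/dt = 0: 0.00577·97.9 - 0.0519 = 0.0436P*, so P* = 0.513/0.0436 = 11.8.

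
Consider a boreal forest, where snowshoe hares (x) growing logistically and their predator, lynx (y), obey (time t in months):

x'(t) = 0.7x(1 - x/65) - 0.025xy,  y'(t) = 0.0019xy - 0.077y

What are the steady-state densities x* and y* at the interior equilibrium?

x* ≈ 40.5, y* ≈ 10.5

From dy/dt = 0 with y > 0: 0.0019x* = 0.077, so x* = 40.5.
Substitute into dx/dt = 0: 0.7(1 - 40.5/65) = 0.025y*.
The bracket is 0.377, giving y* = 0.264/0.025 = 10.5.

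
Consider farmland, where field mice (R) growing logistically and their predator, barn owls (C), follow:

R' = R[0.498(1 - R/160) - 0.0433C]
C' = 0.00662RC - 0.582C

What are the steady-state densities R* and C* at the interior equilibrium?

R* ≈ 87.9, C* ≈ 5.18

From dC/dt = 0 with C > 0: 0.00662R* = 0.582, so R* = 87.9.
Substitute into dR/dt = 0: 0.498(1 - 87.9/160) = 0.0433C*.
The bracket is 0.451, giving C* = 0.224/0.0433 = 5.18.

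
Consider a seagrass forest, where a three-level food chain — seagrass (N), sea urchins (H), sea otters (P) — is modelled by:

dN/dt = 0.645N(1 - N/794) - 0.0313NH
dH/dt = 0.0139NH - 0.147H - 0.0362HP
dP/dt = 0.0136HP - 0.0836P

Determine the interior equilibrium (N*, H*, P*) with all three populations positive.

From dP/dt = 0: 0.0136H* = 0.0836, so H* = 6.15.
From dN/dt = 0: 0.645(1 - N*/794) = 0.0313·6.15, giving N* = 794·(1 - 0.298) = 557.
From dH/dt = 0: 0.0139·557 - 0.147 = 0.0362P*, so P* = 7.6/0.0362 = 210.

N* ≈ 557, H* ≈ 6.15, P* ≈ 210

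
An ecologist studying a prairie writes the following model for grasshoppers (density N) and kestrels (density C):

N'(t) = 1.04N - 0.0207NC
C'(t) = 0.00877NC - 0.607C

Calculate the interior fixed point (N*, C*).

Set dC/dt = 0 with C > 0: 0.00877N - 0.607 = 0, so N* = 0.607/0.00877 = 69.2.
Set dN/dt = 0 with N > 0: 1.04 - 0.0207C = 0, so C* = 1.04/0.0207 = 50.2.

N* ≈ 69.2, C* ≈ 50.2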